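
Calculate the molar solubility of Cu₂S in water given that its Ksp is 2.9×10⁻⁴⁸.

Cu₂S(s) ⇌ 2 Cu⁺(aq) + S²⁻(aq)
If s mol/L of Cu₂S dissolves, [Cu⁺] = 2s and [S²⁻] = s.
Ksp = [Cu⁺]^2[S²⁻] = (2s)^2 · s = 4s^3
4s^3 = 2.9×10⁻⁴⁸  ⇒  s^3 = 7.3×10⁻⁴⁹
s = (7.3×10⁻⁴⁹)^(1/3) = 9.0×10⁻¹⁷ mol L⁻¹

9.0×10⁻¹⁷ M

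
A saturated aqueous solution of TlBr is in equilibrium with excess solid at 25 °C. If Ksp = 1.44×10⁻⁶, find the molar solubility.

TlBr(s) ⇌ Tl⁺(aq) + Br⁻(aq)
Let s be the molar solubility. Then [Tl⁺] = s and [Br⁻] = s.
Ksp = [Tl⁺][Br⁻] = s · s = s^2
s^2 = 1.44×10⁻⁶
s = (1.44×10⁻⁶)^(1/2) = 1.20×10⁻³ M

1.20×10⁻³ M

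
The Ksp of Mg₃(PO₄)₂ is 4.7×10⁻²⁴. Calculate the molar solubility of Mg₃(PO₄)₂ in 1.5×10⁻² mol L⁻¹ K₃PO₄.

9.2×10⁻⁸ M

Mg₃(PO₄)₂(s) ⇌ 3 Mg²⁺(aq) + 2 PO₄³⁻(aq)
The solution already contains PO₄³⁻ at 1.5×10⁻² mol L⁻¹. Let s be the molar solubility of Mg₃(PO₄)₂.
[PO₄³⁻] ≈ 1.5×10⁻² mol L⁻¹ (common ion dominates); [Mg²⁺] = 3s.
Ksp = [Mg²⁺]^3[PO₄³⁻]^2 = (3s)^3(1.5×10⁻²)^2
(3s)^3 = 4.7×10⁻²⁴ / (1.5×10⁻²)^2 = 2.1×10⁻²⁰
s = 9.2×10⁻⁸ mol L⁻¹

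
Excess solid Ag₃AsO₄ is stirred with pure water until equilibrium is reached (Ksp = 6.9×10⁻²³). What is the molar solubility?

1.3×10⁻⁶ M

Ag₃AsO₄(s) ⇌ 3 Ag⁺(aq) + AsO₄³⁻(aq)
With molar solubility s: [Ag⁺] = 3s, [AsO₄³⁻] = s.
Ksp = [Ag⁺]^3[AsO₄³⁻] = (3s)^3 · s = 27s^4
27s^4 = 6.9×10⁻²³  ⇒  s^4 = 2.6×10⁻²⁴
Taking the 4th root, s = 1.3×10⁻⁶ mol/L.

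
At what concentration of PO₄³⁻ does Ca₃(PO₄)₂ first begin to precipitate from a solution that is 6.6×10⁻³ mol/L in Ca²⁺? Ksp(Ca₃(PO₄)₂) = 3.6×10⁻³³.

1.1×10⁻¹³ M

Each salt precipitates once Q = Ksp for that salt.
Ca₃(PO₄)₂(s) ⇌ 3 Ca²⁺(aq) + 2 PO₄³⁻(aq)
Ksp = [Ca²⁺]^3[PO₄³⁻]^2 = [PO₄³⁻]^2(6.6×10⁻³)^3
[PO₄³⁻]^2 = 3.6×10⁻³³ / (6.6×10⁻³)^3 = 1.3×10⁻²⁶
[PO₄³⁻] = 1.1×10⁻¹³ mol/L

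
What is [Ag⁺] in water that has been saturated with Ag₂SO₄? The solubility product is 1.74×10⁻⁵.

3.26×10⁻² M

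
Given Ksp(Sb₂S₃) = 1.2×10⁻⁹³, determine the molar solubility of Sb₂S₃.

Sb₂S₃(s) ⇌ 2 Sb³⁺(aq) + 3 S²⁻(aq)
Let s be the molar solubility. Then [Sb³⁺] = 2s and [S²⁻] = 3s.
Ksp = [Sb³⁺]^2[S²⁻]^3 = (2s)^2 · (3s)^3 = 108s^5
108s^5 = 1.2×10⁻⁹³  ⇒  s^5 = 1.1×10⁻⁹⁵
Taking the 5th root, s = 1.0×10⁻¹⁹ mol/L.

1.0×10⁻¹⁹ M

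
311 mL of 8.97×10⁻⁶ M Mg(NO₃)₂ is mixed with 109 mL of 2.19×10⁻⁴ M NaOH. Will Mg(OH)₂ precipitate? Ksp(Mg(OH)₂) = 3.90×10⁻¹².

No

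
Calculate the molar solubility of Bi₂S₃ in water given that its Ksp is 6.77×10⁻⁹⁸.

Bi₂S₃(s) ⇌ 2 Bi³⁺(aq) + 3 S²⁻(aq)
Call the molar solubility s, so that [Bi³⁺] = 2s and [S²⁻] = 3s.
Ksp = [Bi³⁺]^2[S²⁻]^3 = (2s)^2 · (3s)^3 = 108s^5
108s^5 = 6.77×10⁻⁹⁸  ⇒  s^5 = 6.27×10⁻¹⁰⁰
s = 1.44×10⁻²⁰ M

1.44×10⁻²⁰ M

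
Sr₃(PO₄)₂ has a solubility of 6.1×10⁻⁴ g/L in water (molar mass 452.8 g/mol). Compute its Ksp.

Molar solubility s = (6.1×10⁻⁴ g/L) / (452.8 g/mol) = 1.347×10⁻⁶ mol/L
Sr₃(PO₄)₂(s) ⇌ 3 Sr²⁺(aq) + 2 PO₄³⁻(aq)
With molar solubility s: [Sr²⁺] = 3s, [PO₄³⁻] = 2s.
Ksp = [Sr²⁺]^3[PO₄³⁻]^2 = (3s)^3 · (2s)^2 = 108s^5
Ksp = 108 × (1.347×10⁻⁶)^5 = 4.8×10⁻²⁸

Ksp = 4.8×10⁻²⁸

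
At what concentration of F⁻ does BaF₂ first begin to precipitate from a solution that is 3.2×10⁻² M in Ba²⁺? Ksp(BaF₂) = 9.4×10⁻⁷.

5.4×10⁻³ M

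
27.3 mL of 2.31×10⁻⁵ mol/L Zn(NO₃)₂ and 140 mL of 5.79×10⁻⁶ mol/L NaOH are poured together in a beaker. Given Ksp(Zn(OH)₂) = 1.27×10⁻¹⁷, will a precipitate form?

After mixing, V = 27.3 mL + 140 mL = 167.3 mL.
[Zn²⁺] = (2.31×10⁻⁵)(27.3)/167.3 = 3.77×10⁻⁶ mol/L
[OH⁻] = (5.79×10⁻⁶)(140)/167.3 = 4.85×10⁻⁶ mol/L
Q = [Zn²⁺][OH⁻]^2 = 8.85×10⁻¹⁷
Because Q > Ksp (8.85×10⁻¹⁷ vs 1.27×10⁻¹⁷), a precipitate of Zn(OH)₂ forms.

Yes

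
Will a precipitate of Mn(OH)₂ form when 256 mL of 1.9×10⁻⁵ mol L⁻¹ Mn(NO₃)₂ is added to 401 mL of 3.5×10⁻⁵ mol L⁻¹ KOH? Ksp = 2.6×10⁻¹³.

No

After mixing, V = 256 mL + 401 mL = 657 mL.
[Mn²⁺] = (1.9×10⁻⁵)(256)/657 = 7.4×10⁻⁶ mol L⁻¹
[OH⁻] = (3.5×10⁻⁵)(401)/657 = 2.1×10⁻⁵ mol L⁻¹
Q = [Mn²⁺][OH⁻]^2 = 3.4×10⁻¹⁵
Since Q (3.4×10⁻¹⁵) is less than Ksp (2.6×10⁻¹³), no Mn(OH)₂ precipitates.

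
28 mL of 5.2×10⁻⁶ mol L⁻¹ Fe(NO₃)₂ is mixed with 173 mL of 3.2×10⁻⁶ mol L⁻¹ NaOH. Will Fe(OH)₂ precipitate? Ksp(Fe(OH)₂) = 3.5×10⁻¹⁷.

After mixing, V = 28 mL + 173 mL = 201 mL.
[Fe²⁺] = (5.2×10⁻⁶)(28)/201 = 7.2×10⁻⁷ mol L⁻¹
[OH⁻] = (3.2×10⁻⁶)(173)/201 = 2.8×10⁻⁶ mol L⁻¹
Q = [Fe²⁺][OH⁻]^2 = 5.5×10⁻¹⁸
Q < Ksp (5.5×10⁻¹⁸ vs 3.5×10⁻¹⁷); the solution remains unsaturated and no precipitate forms.

No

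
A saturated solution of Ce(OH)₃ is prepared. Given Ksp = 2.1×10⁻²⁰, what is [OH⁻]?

Ce(OH)₃(s) ⇌ Ce³⁺(aq) + 3 OH⁻(aq)
If s mol/L of Ce(OH)₃ dissolves, [Ce³⁺] = s and [OH⁻] = 3s.
Ksp = [Ce³⁺][OH⁻]^3 = s · (3s)^3 = 27s^4 = 2.1×10⁻²⁰
s = 5.3×10⁻⁶ mol L⁻¹
[OH⁻] = 3s = 1.6×10⁻⁵ mol L⁻¹

1.6×10⁻⁵ M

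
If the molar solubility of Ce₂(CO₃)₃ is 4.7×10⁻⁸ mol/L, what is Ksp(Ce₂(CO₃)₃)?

Ce₂(CO₃)₃(s) ⇌ 2 Ce³⁺(aq) + 3 CO₃²⁻(aq)
For each mole of Ce₂(CO₃)₃ that dissolves per liter, [Ce³⁺] = 2s and [CO₃²⁻] = 3s; let s denote this solubility.
Ksp = [Ce³⁺]^2[CO₃²⁻]^3 = (2s)^2 · (3s)^3 = 108s^5
Ksp = 108 × (4.7×10⁻⁸)^5 = 2.5×10⁻³⁵

Ksp = 2.5×10⁻³⁵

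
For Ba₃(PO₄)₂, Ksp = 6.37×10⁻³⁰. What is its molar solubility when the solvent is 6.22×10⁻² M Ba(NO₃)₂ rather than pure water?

Ba₃(PO₄)₂(s) ⇌ 3 Ba²⁺(aq) + 2 PO₄³⁻(aq)
The solution already contains Ba²⁺ at 6.22×10⁻² M. Let s be the molar solubility of Ba₃(PO₄)₂.
[Ba²⁺] ≈ 6.22×10⁻² M (common ion dominates); [PO₄³⁻] = 2s.
Ksp = [Ba²⁺]^3[PO₄³⁻]^2 = (6.22×10⁻²)^3(2s)^2
(2s)^2 = 6.37×10⁻³⁰ / (6.22×10⁻²)^3 = 2.65×10⁻²⁶
s = 8.13×10⁻¹⁴ M

8.13×10⁻¹⁴ M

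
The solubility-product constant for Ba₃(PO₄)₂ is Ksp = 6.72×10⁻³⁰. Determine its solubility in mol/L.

5.74×10⁻⁷ M

Ba₃(PO₄)₂(s) ⇌ 3 Ba²⁺(aq) + 2 PO₄³⁻(aq)
Call the molar solubility s, so that [Ba²⁺] = 3s and [PO₄³⁻] = 2s.
Ksp = [Ba²⁺]^3[PO₄³⁻]^2 = (3s)^3 · (2s)^2 = 108s^5
108s^5 = 6.72×10⁻³⁰  ⇒  s^5 = 6.22×10⁻³²
s = 5.74×10⁻⁷ mol L⁻¹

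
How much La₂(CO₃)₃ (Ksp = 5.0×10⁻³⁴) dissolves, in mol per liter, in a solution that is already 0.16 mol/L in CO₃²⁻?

La₂(CO₃)₃(s) ⇌ 2 La³⁺(aq) + 3 CO₃²⁻(aq)
CO₃²⁻ is already present at 0.16 mol/L. If s mol/L of La₂(CO₃)₃ dissolves, [La³⁺] = 2s while [CO₃²⁻] ≈ 0.16 mol/L.
Ksp = [La³⁺]^2[CO₃²⁻]^3 = (2s)^2(0.16)^3
(2s)^2 = 5.0×10⁻³⁴ / (0.16)^3 = 1.2×10⁻³¹
s = 1.7×10⁻¹⁶ mol/L

1.7×10⁻¹⁶ M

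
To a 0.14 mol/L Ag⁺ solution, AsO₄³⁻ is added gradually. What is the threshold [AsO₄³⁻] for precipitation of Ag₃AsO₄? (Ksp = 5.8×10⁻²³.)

The threshold for precipitation is Q = Ksp.
Ag₃AsO₄(s) ⇌ 3 Ag⁺(aq) + AsO₄³⁻(aq)
Ksp = [Ag⁺]^3[AsO₄³⁻] = [AsO₄³⁻](0.14)^3
[AsO₄³⁻] = 5.8×10⁻²³ / (0.14)^3 = 2.1×10⁻²⁰
[AsO₄³⁻] = 2.1×10⁻²⁰ mol/L

2.1×10⁻²⁰ M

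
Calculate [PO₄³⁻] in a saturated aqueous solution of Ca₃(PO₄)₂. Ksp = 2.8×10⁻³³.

Ca₃(PO₄)₂(s) ⇌ 3 Ca²⁺(aq) + 2 PO₄³⁻(aq)
Call the molar solubility s, so that [Ca²⁺] = 3s and [PO₄³⁻] = 2s.
Ksp = [Ca²⁺]^3[PO₄³⁻]^2 = (3s)^3 · (2s)^2 = 108s^5 = 2.8×10⁻³³
s = 1.2×10⁻⁷ mol/L
[PO₄³⁻] = 2s = 2.4×10⁻⁷ mol/L

2.4×10⁻⁷ M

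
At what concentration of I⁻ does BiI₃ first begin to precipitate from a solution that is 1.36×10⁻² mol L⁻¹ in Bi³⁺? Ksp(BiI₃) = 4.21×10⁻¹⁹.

3.14×10⁻⁶ M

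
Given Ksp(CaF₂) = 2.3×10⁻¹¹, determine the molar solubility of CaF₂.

1.8×10⁻⁴ M

CaF₂(s) ⇌ Ca²⁺(aq) + 2 F⁻(aq)
With molar solubility s: [Ca²⁺] = s, [F⁻] = 2s.
Ksp = [Ca²⁺][F⁻]^2 = s · (2s)^2 = 4s^3
4s^3 = 2.3×10⁻¹¹  ⇒  s^3 = 5.8×10⁻¹²
Taking the 3rd root, s = 1.8×10⁻⁴ M.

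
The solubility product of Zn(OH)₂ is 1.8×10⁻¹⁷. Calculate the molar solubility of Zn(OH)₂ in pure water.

1.7×10⁻⁶ M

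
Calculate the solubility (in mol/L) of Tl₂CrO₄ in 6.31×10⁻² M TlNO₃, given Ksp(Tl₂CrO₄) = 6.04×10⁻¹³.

1.52×10⁻¹⁰ M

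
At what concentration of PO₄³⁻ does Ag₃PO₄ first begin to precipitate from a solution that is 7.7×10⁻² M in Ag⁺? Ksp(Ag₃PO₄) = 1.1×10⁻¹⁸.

2.4×10⁻¹⁵ M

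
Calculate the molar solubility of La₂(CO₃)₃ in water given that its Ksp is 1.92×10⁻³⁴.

La₂(CO₃)₃(s) ⇌ 2 La³⁺(aq) + 3 CO₃²⁻(aq)
If s mol/L of La₂(CO₃)₃ dissolves, [La³⁺] = 2s and [CO₃²⁻] = 3s.
Ksp = [La³⁺]^2[CO₃²⁻]^3 = (2s)^2 · (3s)^3 = 108s^5
108s^5 = 1.92×10⁻³⁴  ⇒  s^5 = 1.78×10⁻³⁶
s = (1.78×10⁻³⁶)^(1/5) = 7.08×10⁻⁸ M

7.08×10⁻⁸ M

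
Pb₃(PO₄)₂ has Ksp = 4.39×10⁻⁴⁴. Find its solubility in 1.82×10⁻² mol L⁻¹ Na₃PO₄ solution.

1.70×10⁻¹⁴ M

Pb₃(PO₄)₂(s) ⇌ 3 Pb²⁺(aq) + 2 PO₄³⁻(aq)
PO₄³⁻ is already present at 1.82×10⁻² mol L⁻¹. If s mol/L of Pb₃(PO₄)₂ dissolves, [Pb²⁺] = 3s while [PO₄³⁻] ≈ 1.82×10⁻² mol L⁻¹.
Ksp = [Pb²⁺]^3[PO₄³⁻]^2 = (3s)^3(1.82×10⁻²)^2
(3s)^3 = 4.39×10⁻⁴⁴ / (1.82×10⁻²)^2 = 1.33×10⁻⁴⁰
s = 1.70×10⁻¹⁴ mol L⁻¹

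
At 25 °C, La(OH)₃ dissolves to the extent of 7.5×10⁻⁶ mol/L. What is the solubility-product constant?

La(OH)₃(s) ⇌ La³⁺(aq) + 3 OH⁻(aq)
Call the molar solubility s, so that [La³⁺] = s and [OH⁻] = 3s.
Ksp = [La³⁺][OH⁻]^3 = s · (3s)^3 = 27s^4
Ksp = 27 × (7.5×10⁻⁶)^4 = 8.5×10⁻²⁰

Ksp = 8.5×10⁻²⁰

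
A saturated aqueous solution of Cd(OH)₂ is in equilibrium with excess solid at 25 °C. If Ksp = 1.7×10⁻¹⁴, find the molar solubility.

Cd(OH)₂(s) ⇌ Cd²⁺(aq) + 2 OH⁻(aq)
With molar solubility s: [Cd²⁺] = s, [OH⁻] = 2s.
Ksp = [Cd²⁺][OH⁻]^2 = s · (2s)^2 = 4s^3
4s^3 = 1.7×10⁻¹⁴  ⇒  s^3 = 4.3×10⁻¹⁵
s = (4.3×10⁻¹⁵)^(1/3) = 1.6×10⁻⁵ mol L⁻¹

1.6×10⁻⁵ M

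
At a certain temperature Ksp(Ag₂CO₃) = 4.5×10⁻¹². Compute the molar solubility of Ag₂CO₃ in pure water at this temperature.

1.0×10⁻⁴ M

Ag₂CO₃(s) ⇌ 2 Ag⁺(aq) + CO₃²⁻(aq)
With molar solubility s: [Ag⁺] = 2s, [CO₃²⁻] = s.
Ksp = [Ag⁺]^2[CO₃²⁻] = (2s)^2 · s = 4s^3
4s^3 = 4.5×10⁻¹²  ⇒  s^3 = 1.1×10⁻¹²
Taking the 3rd root, s = 1.0×10⁻⁴ M.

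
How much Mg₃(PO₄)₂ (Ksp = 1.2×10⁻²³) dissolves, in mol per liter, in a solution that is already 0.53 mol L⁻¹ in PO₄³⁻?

1.2×10⁻⁸ M

Mg₃(PO₄)₂(s) ⇌ 3 Mg²⁺(aq) + 2 PO₄³⁻(aq)
Let s be the solubility of Mg₃(PO₄)₂ here. The common ion gives [PO₄³⁻] ≈ 0.53 mol L⁻¹, and [Mg²⁺] = 3s.
Ksp = [Mg²⁺]^3[PO₄³⁻]^2 = (3s)^3(0.53)^2
(3s)^3 = 1.2×10⁻²³ / (0.53)^2 = 4.3×10⁻²³
s = 1.2×10⁻⁸ mol L⁻¹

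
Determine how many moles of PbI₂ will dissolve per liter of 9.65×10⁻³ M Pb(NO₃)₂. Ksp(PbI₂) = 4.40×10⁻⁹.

3.38×10⁻⁴ M

PbI₂(s) ⇌ Pb²⁺(aq) + 2 I⁻(aq)
Let s be the solubility of PbI₂ here. The common ion gives [Pb²⁺] ≈ 9.65×10⁻³ M, and [I⁻] = 2s.
Ksp = [Pb²⁺][I⁻]^2 = (9.65×10⁻³)(2s)^2
(2s)^2 = 4.40×10⁻⁹ / (9.65×10⁻³) = 4.56×10⁻⁷
s = 3.38×10⁻⁴ M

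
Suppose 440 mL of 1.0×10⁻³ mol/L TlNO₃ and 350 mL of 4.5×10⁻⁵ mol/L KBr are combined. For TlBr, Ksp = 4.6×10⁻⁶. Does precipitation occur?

No

Total volume after mixing = 440 + 350 = 790 mL.
[Tl⁺] = (1.0×10⁻³)(440)/790 = 5.6×10⁻⁴ mol/L
[Br⁻] = (4.5×10⁻⁵)(350)/790 = 2.0×10⁻⁵ mol/L
Q = [Tl⁺][Br⁻] = 1.1×10⁻⁸
Q = 1.1×10⁻⁸ < Ksp = 4.6×10⁻⁶, so the solution is unsaturated and no precipitate forms.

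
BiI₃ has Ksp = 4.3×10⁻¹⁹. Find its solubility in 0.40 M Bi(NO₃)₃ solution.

3.4×10⁻⁷ M

BiI₃(s) ⇌ Bi³⁺(aq) + 3 I⁻(aq)
Let s be the solubility of BiI₃ here. The common ion gives [Bi³⁺] ≈ 0.40 M, and [I⁻] = 3s.
Ksp = [Bi³⁺][I⁻]^3 = (0.40)(3s)^3
(3s)^3 = 4.3×10⁻¹⁹ / (0.40) = 1.1×10⁻¹⁸
s = 3.4×10⁻⁷ M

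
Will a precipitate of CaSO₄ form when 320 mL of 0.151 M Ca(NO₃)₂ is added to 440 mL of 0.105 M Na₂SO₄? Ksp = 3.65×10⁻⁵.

Yes

After mixing, V = 320 mL + 440 mL = 760 mL.
[Ca²⁺] = (0.151)(320)/760 = 6.36×10⁻² M
[SO₄²⁻] = (0.105)(440)/760 = 6.08×10⁻² M
Q = [Ca²⁺][SO₄²⁻] = 3.86×10⁻³
Q = 3.86×10⁻³ > Ksp = 3.65×10⁻⁵, so the solution is supersaturated and CaSO₄ precipitates.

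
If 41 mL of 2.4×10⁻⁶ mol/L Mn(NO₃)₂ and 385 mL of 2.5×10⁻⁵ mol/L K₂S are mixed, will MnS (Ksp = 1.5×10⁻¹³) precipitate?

Yes

After mixing, V = 41 mL + 385 mL = 426 mL.
[Mn²⁺] = (2.4×10⁻⁶)(41)/426 = 2.3×10⁻⁷ mol/L
[S²⁻] = (2.5×10⁻⁵)(385)/426 = 2.3×10⁻⁵ mol/L
Q = [Mn²⁺][S²⁻] = 5.2×10⁻¹²
Since Q (5.2×10⁻¹²) exceeds Ksp (1.5×10⁻¹³), MnS will precipitate.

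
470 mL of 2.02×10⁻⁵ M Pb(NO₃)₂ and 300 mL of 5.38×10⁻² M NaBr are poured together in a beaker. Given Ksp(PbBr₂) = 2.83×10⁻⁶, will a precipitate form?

After mixing, V = 470 mL + 300 mL = 770 mL.
[Pb²⁺] = (2.02×10⁻⁵)(470)/770 = 1.23×10⁻⁵ M
[Br⁻] = (5.38×10⁻²)(300)/770 = 2.10×10⁻² M
Q = [Pb²⁺][Br⁻]^2 = 5.42×10⁻⁹
Q < Ksp (5.42×10⁻⁹ vs 2.83×10⁻⁶); the solution remains unsaturated and no precipitate forms.

No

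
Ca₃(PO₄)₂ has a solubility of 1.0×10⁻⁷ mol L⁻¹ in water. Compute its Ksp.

Ksp = 1.1×10⁻³³

Ca₃(PO₄)₂(s) ⇌ 3 Ca²⁺(aq) + 2 PO₄³⁻(aq)
Let s be the molar solubility. Then [Ca²⁺] = 3s and [PO₄³⁻] = 2s.
Ksp = [Ca²⁺]^3[PO₄³⁻]^2 = (3s)^3 · (2s)^2 = 108s^5
Ksp = 108 × (1.0×10⁻⁷)^5 = 1.1×10⁻³³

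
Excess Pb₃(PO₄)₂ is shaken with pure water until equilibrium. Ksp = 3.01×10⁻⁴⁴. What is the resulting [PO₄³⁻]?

1.55×10⁻⁹ M

Pb₃(PO₄)₂(s) ⇌ 3 Pb²⁺(aq) + 2 PO₄³⁻(aq)
Call the molar solubility s, so that [Pb²⁺] = 3s and [PO₄³⁻] = 2s.
Ksp = [Pb²⁺]^3[PO₄³⁻]^2 = (3s)^3 · (2s)^2 = 108s^5 = 3.01×10⁻⁴⁴
s = 7.75×10⁻¹⁰ mol L⁻¹
[PO₄³⁻] = 2s = 1.55×10⁻⁹ mol L⁻¹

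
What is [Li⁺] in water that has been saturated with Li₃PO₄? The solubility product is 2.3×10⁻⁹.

9.1×10⁻³ M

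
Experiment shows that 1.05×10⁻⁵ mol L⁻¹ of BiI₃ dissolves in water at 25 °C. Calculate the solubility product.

Ksp = 3.28×10⁻¹⁹

BiI₃(s) ⇌ Bi³⁺(aq) + 3 I⁻(aq)
For each mole of BiI₃ that dissolves per liter, [Bi³⁺] = s and [I⁻] = 3s; let s denote this solubility.
Ksp = [Bi³⁺][I⁻]^3 = s · (3s)^3 = 27s^4
Ksp = 27 × (1.05×10⁻⁵)^4 = 3.28×10⁻¹⁹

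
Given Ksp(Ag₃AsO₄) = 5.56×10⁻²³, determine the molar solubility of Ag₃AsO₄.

1.20×10⁻⁶ M

Ag₃AsO₄(s) ⇌ 3 Ag⁺(aq) + AsO₄³⁻(aq)
For each mole of Ag₃AsO₄ that dissolves per liter, [Ag⁺] = 3s and [AsO₄³⁻] = s; let s denote this solubility.
Ksp = [Ag⁺]^3[AsO₄³⁻] = (3s)^3 · s = 27s^4
27s^4 = 5.56×10⁻²³  ⇒  s^4 = 2.06×10⁻²⁴
s = (2.06×10⁻²⁴)^(1/4) = 1.20×10⁻⁶ mol/L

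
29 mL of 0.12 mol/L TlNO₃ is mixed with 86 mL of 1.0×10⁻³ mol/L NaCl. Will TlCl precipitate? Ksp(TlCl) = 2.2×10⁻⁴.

No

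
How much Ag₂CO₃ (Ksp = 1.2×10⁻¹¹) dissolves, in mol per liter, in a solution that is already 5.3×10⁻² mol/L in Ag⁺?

Ag₂CO₃(s) ⇌ 2 Ag⁺(aq) + CO₃²⁻(aq)
With Ag⁺ already at 5.3×10⁻² mol/L and s small, take [Ag⁺] ≈ 5.3×10⁻² mol/L and [CO₃²⁻] = s.
Ksp = [Ag⁺]^2[CO₃²⁻] = (5.3×10⁻²)^2s
s = 1.2×10⁻¹¹ / (5.3×10⁻²)^2 = 4.3×10⁻⁹
s = 4.3×10⁻⁹ mol/L

4.3×10⁻⁹ M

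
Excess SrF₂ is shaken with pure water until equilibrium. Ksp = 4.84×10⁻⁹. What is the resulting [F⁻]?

2.13×10⁻³ M

SrF₂(s) ⇌ Sr²⁺(aq) + 2 F⁻(aq)
With molar solubility s: [Sr²⁺] = s, [F⁻] = 2s.
Ksp = [Sr²⁺][F⁻]^2 = s · (2s)^2 = 4s^3 = 4.84×10⁻⁹
s = 1.07×10⁻³ M
[F⁻] = 2s = 2.13×10⁻³ M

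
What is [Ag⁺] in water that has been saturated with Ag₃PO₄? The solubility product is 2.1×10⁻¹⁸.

Ag₃PO₄(s) ⇌ 3 Ag⁺(aq) + PO₄³⁻(aq)
Call the molar solubility s, so that [Ag⁺] = 3s and [PO₄³⁻] = s.
Ksp = [Ag⁺]^3[PO₄³⁻] = (3s)^3 · s = 27s^4 = 2.1×10⁻¹⁸
s = 1.7×10⁻⁵ mol L⁻¹
[Ag⁺] = 3s = 5.0×10⁻⁵ mol L⁻¹

5.0×10⁻⁵ M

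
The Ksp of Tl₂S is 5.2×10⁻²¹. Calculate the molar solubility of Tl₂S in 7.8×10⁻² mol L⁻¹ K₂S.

Tl₂S(s) ⇌ 2 Tl⁺(aq) + S²⁻(aq)
The solution already contains S²⁻ at 7.8×10⁻² mol L⁻¹. Let s be the molar solubility of Tl₂S.
[S²⁻] ≈ 7.8×10⁻² mol L⁻¹ (common ion dominates); [Tl⁺] = 2s.
Ksp = [Tl⁺]^2[S²⁻] = (2s)^2(7.8×10⁻²)
(2s)^2 = 5.2×10⁻²¹ / (7.8×10⁻²) = 6.7×10⁻²⁰
s = 1.3×10⁻¹⁰ mol L⁻¹

1.3×10⁻¹⁰ M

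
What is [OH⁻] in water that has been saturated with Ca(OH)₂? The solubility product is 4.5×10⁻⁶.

Ca(OH)₂(s) ⇌ Ca²⁺(aq) + 2 OH⁻(aq)
With molar solubility s: [Ca²⁺] = s, [OH⁻] = 2s.
Ksp = [Ca²⁺][OH⁻]^2 = s · (2s)^2 = 4s^3 = 4.5×10⁻⁶
s = 1.0×10⁻² mol L⁻¹
[OH⁻] = 2s = 2.1×10⁻² mol L⁻¹

2.1×10⁻² M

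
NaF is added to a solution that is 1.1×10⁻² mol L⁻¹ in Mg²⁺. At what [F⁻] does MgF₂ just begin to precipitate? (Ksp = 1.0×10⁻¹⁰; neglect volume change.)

The threshold for precipitation is Q = Ksp.
MgF₂(s) ⇌ Mg²⁺(aq) + 2 F⁻(aq)
Ksp = [Mg²⁺][F⁻]^2 = [F⁻]^2(1.1×10⁻²)
[F⁻]^2 = 1.0×10⁻¹⁰ / (1.1×10⁻²) = 9.1×10⁻⁹
[F⁻] = 9.5×10⁻⁵ mol L⁻¹

9.5×10⁻⁵ M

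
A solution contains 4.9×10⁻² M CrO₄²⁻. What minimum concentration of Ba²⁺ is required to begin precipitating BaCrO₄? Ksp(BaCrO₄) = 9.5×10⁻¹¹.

A salt starts to precipitate once the ion product Q reaches its Ksp.
BaCrO₄(s) ⇌ Ba²⁺(aq) + CrO₄²⁻(aq)
Ksp = [Ba²⁺][CrO₄²⁻] = [Ba²⁺](4.9×10⁻²)
[Ba²⁺] = 9.5×10⁻¹¹ / (4.9×10⁻²) = 1.9×10⁻⁹
[Ba²⁺] = 1.9×10⁻⁹ M

1.9×10⁻⁹ M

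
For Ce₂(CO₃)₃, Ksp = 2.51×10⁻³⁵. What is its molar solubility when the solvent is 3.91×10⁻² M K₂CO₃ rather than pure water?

3.24×10⁻¹⁶ M

Ce₂(CO₃)₃(s) ⇌ 2 Ce³⁺(aq) + 3 CO₃²⁻(aq)
The solution already contains CO₃²⁻ at 3.91×10⁻² M. Let s be the molar solubility of Ce₂(CO₃)₃.
[CO₃²⁻] ≈ 3.91×10⁻² M (common ion dominates); [Ce³⁺] = 2s.
Ksp = [Ce³⁺]^2[CO₃²⁻]^3 = (2s)^2(3.91×10⁻²)^3
(2s)^2 = 2.51×10⁻³⁵ / (3.91×10⁻²)^3 = 4.20×10⁻³¹
s = 3.24×10⁻¹⁶ M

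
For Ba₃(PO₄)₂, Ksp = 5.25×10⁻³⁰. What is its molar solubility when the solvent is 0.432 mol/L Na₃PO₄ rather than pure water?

1.01×10⁻¹⁰ M

Ba₃(PO₄)₂(s) ⇌ 3 Ba²⁺(aq) + 2 PO₄³⁻(aq)
PO₄³⁻ is already present at 0.432 mol/L. If s mol/L of Ba₃(PO₄)₂ dissolves, [Ba²⁺] = 3s while [PO₄³⁻] ≈ 0.432 mol/L.
Ksp = [Ba²⁺]^3[PO₄³⁻]^2 = (3s)^3(0.432)^2
(3s)^3 = 5.25×10⁻³⁰ / (0.432)^2 = 2.81×10⁻²⁹
s = 1.01×10⁻¹⁰ mol/L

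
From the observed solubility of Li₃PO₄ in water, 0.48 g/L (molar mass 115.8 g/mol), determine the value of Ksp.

Ksp = 8.0×10⁻⁹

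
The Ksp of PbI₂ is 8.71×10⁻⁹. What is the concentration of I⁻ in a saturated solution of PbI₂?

2.59×10⁻³ M

PbI₂(s) ⇌ Pb²⁺(aq) + 2 I⁻(aq)
Let s be the molar solubility. Then [Pb²⁺] = s and [I⁻] = 2s.
Ksp = [Pb²⁺][I⁻]^2 = s · (2s)^2 = 4s^3 = 8.71×10⁻⁹
s = 1.30×10⁻³ mol/L
[I⁻] = 2s = 2.59×10⁻³ mol/L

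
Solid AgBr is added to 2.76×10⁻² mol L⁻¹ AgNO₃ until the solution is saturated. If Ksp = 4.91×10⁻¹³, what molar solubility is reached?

1.78×10⁻¹¹ M

AgBr(s) ⇌ Ag⁺(aq) + Br⁻(aq)
With Ag⁺ already at 2.76×10⁻² mol L⁻¹ and s small, take [Ag⁺] ≈ 2.76×10⁻² mol L⁻¹ and [Br⁻] = s.
Ksp = [Ag⁺][Br⁻] = (2.76×10⁻²)s
s = 4.91×10⁻¹³ / (2.76×10⁻²) = 1.78×10⁻¹¹
s = 1.78×10⁻¹¹ mol L⁻¹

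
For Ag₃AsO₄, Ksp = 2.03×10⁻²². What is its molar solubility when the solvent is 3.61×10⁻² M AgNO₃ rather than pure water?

4.31×10⁻¹⁸ M

Ag₃AsO₄(s) ⇌ 3 Ag⁺(aq) + AsO₄³⁻(aq)
With Ag⁺ already at 3.61×10⁻² M and s small, take [Ag⁺] ≈ 3.61×10⁻² M and [AsO₄³⁻] = s.
Ksp = [Ag⁺]^3[AsO₄³⁻] = (3.61×10⁻²)^3s
s = 2.03×10⁻²² / (3.61×10⁻²)^3 = 4.31×10⁻¹⁸
s = 4.31×10⁻¹⁸ M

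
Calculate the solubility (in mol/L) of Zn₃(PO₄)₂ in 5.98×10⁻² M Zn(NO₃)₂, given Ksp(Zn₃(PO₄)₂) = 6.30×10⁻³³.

2.71×10⁻¹⁵ M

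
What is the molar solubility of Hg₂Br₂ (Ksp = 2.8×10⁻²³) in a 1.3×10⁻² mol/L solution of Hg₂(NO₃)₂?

Hg₂Br₂(s) ⇌ Hg₂²⁺(aq) + 2 Br⁻(aq)
With Hg₂²⁺ already at 1.3×10⁻² mol/L and s small, take [Hg₂²⁺] ≈ 1.3×10⁻² mol/L and [Br⁻] = 2s.
Ksp = [Hg₂²⁺][Br⁻]^2 = (1.3×10⁻²)(2s)^2
(2s)^2 = 2.8×10⁻²³ / (1.3×10⁻²) = 2.2×10⁻²¹
s = 2.3×10⁻¹¹ mol/L

2.3×10⁻¹¹ M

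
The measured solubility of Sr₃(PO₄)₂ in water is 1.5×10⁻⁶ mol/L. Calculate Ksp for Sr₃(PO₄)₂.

Sr₃(PO₄)₂(s) ⇌ 3 Sr²⁺(aq) + 2 PO₄³⁻(aq)
For each mole of Sr₃(PO₄)₂ that dissolves per liter, [Sr²⁺] = 3s and [PO₄³⁻] = 2s; let s denote this solubility.
Ksp = [Sr²⁺]^3[PO₄³⁻]^2 = (3s)^3 · (2s)^2 = 108s^5
Ksp = 108 × (1.5×10⁻⁶)^5 = 8.2×10⁻²⁸

Ksp = 8.2×10⁻²⁸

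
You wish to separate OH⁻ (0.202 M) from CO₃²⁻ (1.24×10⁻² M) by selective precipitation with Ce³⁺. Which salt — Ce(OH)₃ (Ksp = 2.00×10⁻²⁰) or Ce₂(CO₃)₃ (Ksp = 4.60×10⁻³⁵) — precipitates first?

Ce(OH)₃

The threshold for precipitation is Q = Ksp.
For Ce(OH)₃: [Ce³⁺] = (Ksp/[OH⁻]^3) = 2.43×10⁻¹⁸ M
For Ce₂(CO₃)₃: [Ce³⁺] = (Ksp/[CO₃²⁻]^3)^(1/2) = 4.91×10⁻¹⁵ M
Ce(OH)₃ requires the lower [Ce³⁺], so it precipitates first.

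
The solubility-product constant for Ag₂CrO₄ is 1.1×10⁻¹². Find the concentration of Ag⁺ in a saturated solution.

1.3×10⁻⁴ M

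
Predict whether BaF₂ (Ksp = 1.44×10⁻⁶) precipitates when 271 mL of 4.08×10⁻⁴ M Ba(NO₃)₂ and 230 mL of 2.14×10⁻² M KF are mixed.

No

After mixing, V = 271 mL + 230 mL = 501 mL.
[Ba²⁺] = (4.08×10⁻⁴)(271)/501 = 2.21×10⁻⁴ M
[F⁻] = (2.14×10⁻²)(230)/501 = 9.82×10⁻³ M
Q = [Ba²⁺][F⁻]^2 = 2.13×10⁻⁸
Since Q (2.13×10⁻⁸) is less than Ksp (1.44×10⁻⁶), no BaF₂ precipitates.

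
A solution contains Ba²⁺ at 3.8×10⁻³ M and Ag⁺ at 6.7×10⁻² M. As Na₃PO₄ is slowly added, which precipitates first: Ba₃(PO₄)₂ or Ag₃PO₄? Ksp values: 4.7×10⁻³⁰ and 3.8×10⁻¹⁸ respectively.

Ag₃PO₄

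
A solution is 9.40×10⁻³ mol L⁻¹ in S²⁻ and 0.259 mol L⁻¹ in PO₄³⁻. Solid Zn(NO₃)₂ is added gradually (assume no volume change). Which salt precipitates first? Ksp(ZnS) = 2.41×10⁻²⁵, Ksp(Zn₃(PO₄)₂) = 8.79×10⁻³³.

ZnS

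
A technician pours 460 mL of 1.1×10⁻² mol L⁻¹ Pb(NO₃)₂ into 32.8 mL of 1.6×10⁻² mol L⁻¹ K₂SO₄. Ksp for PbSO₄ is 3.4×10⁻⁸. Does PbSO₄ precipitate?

After mixing, V = 460 mL + 32.8 mL = 492.8 mL.
[Pb²⁺] = (1.1×10⁻²)(460)/492.8 = 1.0×10⁻² mol L⁻¹
[SO₄²⁻] = (1.6×10⁻²)(32.8)/492.8 = 1.1×10⁻³ mol L⁻¹
Q = [Pb²⁺][SO₄²⁻] = 1.1×10⁻⁵
Q = 1.1×10⁻⁵ > Ksp = 3.4×10⁻⁸, so the solution is supersaturated and PbSO₄ precipitates.

Yes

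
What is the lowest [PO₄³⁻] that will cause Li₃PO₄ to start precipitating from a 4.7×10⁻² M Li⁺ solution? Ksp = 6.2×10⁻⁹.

The threshold for precipitation is Q = Ksp.
Li₃PO₄(s) ⇌ 3 Li⁺(aq) + PO₄³⁻(aq)
Ksp = [Li⁺]^3[PO₄³⁻] = [PO₄³⁻](4.7×10⁻²)^3
[PO₄³⁻] = 6.2×10⁻⁹ / (4.7×10⁻²)^3 = 6.0×10⁻⁵
[PO₄³⁻] = 6.0×10⁻⁵ M

6.0×10⁻⁵ M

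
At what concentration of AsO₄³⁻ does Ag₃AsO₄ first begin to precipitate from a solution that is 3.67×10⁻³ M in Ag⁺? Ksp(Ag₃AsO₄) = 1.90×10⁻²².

Each salt precipitates once Q = Ksp for that salt.
Ag₃AsO₄(s) ⇌ 3 Ag⁺(aq) + AsO₄³⁻(aq)
Ksp = [Ag⁺]^3[AsO₄³⁻] = [AsO₄³⁻](3.67×10⁻³)^3
[AsO₄³⁻] = 1.90×10⁻²² / (3.67×10⁻³)^3 = 3.84×10⁻¹⁵
[AsO₄³⁻] = 3.84×10⁻¹⁵ M

3.84×10⁻¹⁵ M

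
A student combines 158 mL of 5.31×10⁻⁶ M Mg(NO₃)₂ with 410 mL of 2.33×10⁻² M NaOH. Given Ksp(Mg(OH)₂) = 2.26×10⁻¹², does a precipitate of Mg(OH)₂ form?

Yes

After mixing, V = 158 mL + 410 mL = 568 mL.
[Mg²⁺] = (5.31×10⁻⁶)(158)/568 = 1.48×10⁻⁶ M
[OH⁻] = (2.33×10⁻²)(410)/568 = 1.68×10⁻² M
Q = [Mg²⁺][OH⁻]^2 = 4.18×10⁻¹⁰
Q = 4.18×10⁻¹⁰ > Ksp = 2.26×10⁻¹², so the solution is supersaturated and Mg(OH)₂ precipitates.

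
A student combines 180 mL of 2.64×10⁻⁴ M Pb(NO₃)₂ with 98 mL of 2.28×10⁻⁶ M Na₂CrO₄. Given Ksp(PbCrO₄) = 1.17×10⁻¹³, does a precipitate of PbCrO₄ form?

After mixing, V = 180 mL + 98 mL = 278 mL.
[Pb²⁺] = (2.64×10⁻⁴)(180)/278 = 1.71×10⁻⁴ M
[CrO₄²⁻] = (2.28×10⁻⁶)(98)/278 = 8.04×10⁻⁷ M
Q = [Pb²⁺][CrO₄²⁻] = 1.37×10⁻¹⁰
Because Q > Ksp (1.37×10⁻¹⁰ vs 1.17×10⁻¹³), a precipitate of PbCrO₄ forms.

Yes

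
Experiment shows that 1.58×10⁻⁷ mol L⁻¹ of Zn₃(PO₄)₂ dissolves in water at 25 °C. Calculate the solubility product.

Ksp = 1.06×10⁻³²

Zn₃(PO₄)₂(s) ⇌ 3 Zn²⁺(aq) + 2 PO₄³⁻(aq)
For each mole of Zn₃(PO₄)₂ that dissolves per liter, [Zn²⁺] = 3s and [PO₄³⁻] = 2s; let s denote this solubility.
Ksp = [Zn²⁺]^3[PO₄³⁻]^2 = (3s)^3 · (2s)^2 = 108s^5
Ksp = 108 × (1.58×10⁻⁷)^5 = 1.06×10⁻³²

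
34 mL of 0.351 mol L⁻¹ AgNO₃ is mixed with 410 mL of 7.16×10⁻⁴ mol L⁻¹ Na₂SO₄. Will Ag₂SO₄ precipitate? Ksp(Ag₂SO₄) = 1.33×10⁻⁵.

No

After mixing, V = 34 mL + 410 mL = 444 mL.
[Ag⁺] = (0.351)(34)/444 = 2.69×10⁻² mol L⁻¹
[SO₄²⁻] = (7.16×10⁻⁴)(410)/444 = 6.61×10⁻⁴ mol L⁻¹
Q = [Ag⁺]^2[SO₄²⁻] = 4.78×10⁻⁷
Q = 4.78×10⁻⁷ < Ksp = 1.33×10⁻⁵, so the solution is unsaturated and no precipitate forms.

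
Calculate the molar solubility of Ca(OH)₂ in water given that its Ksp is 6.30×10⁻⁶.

Ca(OH)₂(s) ⇌ Ca²⁺(aq) + 2 OH⁻(aq)
If s mol/L of Ca(OH)₂ dissolves, [Ca²⁺] = s and [OH⁻] = 2s.
Ksp = [Ca²⁺][OH⁻]^2 = s · (2s)^2 = 4s^3
4s^3 = 6.30×10⁻⁶  ⇒  s^3 = 1.58×10⁻⁶
s = (1.58×10⁻⁶)^(1/3) = 1.16×10⁻² M

1.16×10⁻² M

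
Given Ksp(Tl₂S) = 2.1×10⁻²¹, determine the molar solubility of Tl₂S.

8.1×10⁻⁸ M

Tl₂S(s) ⇌ 2 Tl⁺(aq) + S²⁻(aq)
If s mol/L of Tl₂S dissolves, [Tl⁺] = 2s and [S²⁻] = s.
Ksp = [Tl⁺]^2[S²⁻] = (2s)^2 · s = 4s^3
4s^3 = 2.1×10⁻²¹  ⇒  s^3 = 5.3×10⁻²²
s = 8.1×10⁻⁸ mol L⁻¹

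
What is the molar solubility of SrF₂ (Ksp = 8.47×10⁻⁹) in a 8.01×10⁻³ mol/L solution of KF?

1.32×10⁻⁴ M

SrF₂(s) ⇌ Sr²⁺(aq) + 2 F⁻(aq)
F⁻ is already present at 8.01×10⁻³ mol/L. If s mol/L of SrF₂ dissolves, [Sr²⁺] = s while [F⁻] ≈ 8.01×10⁻³ mol/L.
Ksp = [Sr²⁺][F⁻]^2 = s(8.01×10⁻³)^2
s = 8.47×10⁻⁹ / (8.01×10⁻³)^2 = 1.32×10⁻⁴
s = 1.32×10⁻⁴ mol/L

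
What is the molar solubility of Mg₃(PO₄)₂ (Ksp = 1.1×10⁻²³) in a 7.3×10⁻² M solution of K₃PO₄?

Mg₃(PO₄)₂(s) ⇌ 3 Mg²⁺(aq) + 2 PO₄³⁻(aq)
Let s be the solubility of Mg₃(PO₄)₂ here. The common ion gives [PO₄³⁻] ≈ 7.3×10⁻² M, and [Mg²⁺] = 3s.
Ksp = [Mg²⁺]^3[PO₄³⁻]^2 = (3s)^3(7.3×10⁻²)^2
(3s)^3 = 1.1×10⁻²³ / (7.3×10⁻²)^2 = 2.1×10⁻²¹
s = 4.2×10⁻⁸ M

4.2×10⁻⁸ M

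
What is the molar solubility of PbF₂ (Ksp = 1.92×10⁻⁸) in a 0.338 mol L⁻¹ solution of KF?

1.68×10⁻⁷ M

PbF₂(s) ⇌ Pb²⁺(aq) + 2 F⁻(aq)
Let s be the solubility of PbF₂ here. The common ion gives [F⁻] ≈ 0.338 mol L⁻¹, and [Pb²⁺] = s.
Ksp = [Pb²⁺][F⁻]^2 = s(0.338)^2
s = 1.92×10⁻⁸ / (0.338)^2 = 1.68×10⁻⁷
s = 1.68×10⁻⁷ mol L⁻¹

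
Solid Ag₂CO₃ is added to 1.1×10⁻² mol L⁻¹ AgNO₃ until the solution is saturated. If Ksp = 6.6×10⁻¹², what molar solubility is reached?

5.5×10⁻⁸ M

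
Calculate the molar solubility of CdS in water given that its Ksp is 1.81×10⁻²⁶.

CdS(s) ⇌ Cd²⁺(aq) + S²⁻(aq)
Call the molar solubility s, so that [Cd²⁺] = s and [S²⁻] = s.
Ksp = [Cd²⁺][S²⁻] = s · s = s^2
s^2 = 1.81×10⁻²⁶
Taking the 2nd root, s = 1.35×10⁻¹³ M.

1.35×10⁻¹³ M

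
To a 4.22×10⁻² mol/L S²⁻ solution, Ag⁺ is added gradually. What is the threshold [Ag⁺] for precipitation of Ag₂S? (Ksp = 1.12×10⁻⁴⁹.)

Precipitation begins when Q = Ksp.
Ag₂S(s) ⇌ 2 Ag⁺(aq) + S²⁻(aq)
Ksp = [Ag⁺]^2[S²⁻] = [Ag⁺]^2(4.22×10⁻²)
[Ag⁺]^2 = 1.12×10⁻⁴⁹ / (4.22×10⁻²) = 2.65×10⁻⁴⁸
[Ag⁺] = 1.63×10⁻²⁴ mol/L

1.63×10⁻²⁴ M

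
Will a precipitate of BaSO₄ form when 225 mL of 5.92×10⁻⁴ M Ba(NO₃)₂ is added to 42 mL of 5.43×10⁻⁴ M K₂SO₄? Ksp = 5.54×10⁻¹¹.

Yes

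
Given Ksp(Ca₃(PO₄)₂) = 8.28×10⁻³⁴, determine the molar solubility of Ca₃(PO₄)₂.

Ca₃(PO₄)₂(s) ⇌ 3 Ca²⁺(aq) + 2 PO₄³⁻(aq)
If s mol/L of Ca₃(PO₄)₂ dissolves, [Ca²⁺] = 3s and [PO₄³⁻] = 2s.
Ksp = [Ca²⁺]^3[PO₄³⁻]^2 = (3s)^3 · (2s)^2 = 108s^5
108s^5 = 8.28×10⁻³⁴  ⇒  s^5 = 7.67×10⁻³⁶
Taking the 5th root, s = 9.48×10⁻⁸ mol/L.

9.48×10⁻⁸ M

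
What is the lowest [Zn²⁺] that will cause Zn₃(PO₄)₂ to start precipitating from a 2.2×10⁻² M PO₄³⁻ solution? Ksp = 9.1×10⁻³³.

Each salt precipitates once Q = Ksp for that salt.
Zn₃(PO₄)₂(s) ⇌ 3 Zn²⁺(aq) + 2 PO₄³⁻(aq)
Ksp = [Zn²⁺]^3[PO₄³⁻]^2 = [Zn²⁺]^3(2.2×10⁻²)^2
[Zn²⁺]^3 = 9.1×10⁻³³ / (2.2×10⁻²)^2 = 1.9×10⁻²⁹
[Zn²⁺] = 2.7×10⁻¹⁰ M

2.7×10⁻¹⁰ M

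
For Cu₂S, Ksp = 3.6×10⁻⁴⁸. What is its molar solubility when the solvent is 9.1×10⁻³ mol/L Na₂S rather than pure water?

9.9×10⁻²⁴ M

Cu₂S(s) ⇌ 2 Cu⁺(aq) + S²⁻(aq)
S²⁻ is already present at 9.1×10⁻³ mol/L. If s mol/L of Cu₂S dissolves, [Cu⁺] = 2s while [S²⁻] ≈ 9.1×10⁻³ mol/L.
Ksp = [Cu⁺]^2[S²⁻] = (2s)^2(9.1×10⁻³)
(2s)^2 = 3.6×10⁻⁴⁸ / (9.1×10⁻³) = 4.0×10⁻⁴⁶
s = 9.9×10⁻²⁴ mol/L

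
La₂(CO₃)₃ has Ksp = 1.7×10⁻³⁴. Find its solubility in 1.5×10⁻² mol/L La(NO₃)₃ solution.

La₂(CO₃)₃(s) ⇌ 2 La³⁺(aq) + 3 CO₃²⁻(aq)
Let s be the solubility of La₂(CO₃)₃ here. The common ion gives [La³⁺] ≈ 1.5×10⁻² mol/L, and [CO₃²⁻] = 3s.
Ksp = [La³⁺]^2[CO₃²⁻]^3 = (1.5×10⁻²)^2(3s)^3
(3s)^3 = 1.7×10⁻³⁴ / (1.5×10⁻²)^2 = 7.6×10⁻³¹
s = 3.0×10⁻¹¹ mol/L

3.0×10⁻¹¹ M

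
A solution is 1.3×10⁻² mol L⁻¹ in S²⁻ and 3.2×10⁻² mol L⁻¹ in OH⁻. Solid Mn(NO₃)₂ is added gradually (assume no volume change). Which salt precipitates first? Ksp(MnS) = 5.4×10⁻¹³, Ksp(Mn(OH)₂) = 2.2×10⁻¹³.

MnS

Each salt precipitates once Q = Ksp for that salt.
For MnS: [Mn²⁺] = (Ksp/[S²⁻]) = 4.2×10⁻¹¹ mol L⁻¹
For Mn(OH)₂: [Mn²⁺] = (Ksp/[OH⁻]^2) = 2.1×10⁻¹⁰ mol L⁻¹
The smaller threshold [Mn²⁺] is reached first, so MnS precipitates first.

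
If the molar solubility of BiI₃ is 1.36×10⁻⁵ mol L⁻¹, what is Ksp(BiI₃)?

BiI₃(s) ⇌ Bi³⁺(aq) + 3 I⁻(aq)
Call the molar solubility s, so that [Bi³⁺] = s and [I⁻] = 3s.
Ksp = [Bi³⁺][I⁻]^3 = s · (3s)^3 = 27s^4
Ksp = 27 × (1.36×10⁻⁵)^4 = 9.24×10⁻¹⁹

Ksp = 9.24×10⁻¹⁹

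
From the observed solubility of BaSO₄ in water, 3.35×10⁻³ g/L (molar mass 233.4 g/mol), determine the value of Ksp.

s = (3.35×10⁻³ g L⁻¹)/(233.4 g mol⁻¹) = 1.4353×10⁻⁵ M
BaSO₄(s) ⇌ Ba²⁺(aq) + SO₄²⁻(aq)
If s mol/L of BaSO₄ dissolves, [Ba²⁺] = s and [SO₄²⁻] = s.
Ksp = [Ba²⁺][SO₄²⁻] = s · s = s^2
Ksp = (1.4353×10⁻⁵)^2 = 2.06×10⁻¹⁰

Ksp = 2.06×10⁻¹⁰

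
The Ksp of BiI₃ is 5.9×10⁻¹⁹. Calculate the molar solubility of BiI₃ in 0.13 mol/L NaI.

2.7×10⁻¹⁶ M

BiI₃(s) ⇌ Bi³⁺(aq) + 3 I⁻(aq)
I⁻ is already present at 0.13 mol/L. If s mol/L of BiI₃ dissolves, [Bi³⁺] = s while [I⁻] ≈ 0.13 mol/L.
Ksp = [Bi³⁺][I⁻]^3 = s(0.13)^3
s = 5.9×10⁻¹⁹ / (0.13)^3 = 2.7×10⁻¹⁶
s = 2.7×10⁻¹⁶ mol/L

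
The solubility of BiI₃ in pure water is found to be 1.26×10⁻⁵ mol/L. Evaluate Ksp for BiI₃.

BiI₃(s) ⇌ Bi³⁺(aq) + 3 I⁻(aq)
For each mole of BiI₃ that dissolves per liter, [Bi³⁺] = s and [I⁻] = 3s; let s denote this solubility.
Ksp = [Bi³⁺][I⁻]^3 = s · (3s)^3 = 27s^4
Ksp = 27 × (1.26×10⁻⁵)^4 = 6.81×10⁻¹⁹

Ksp = 6.81×10⁻¹⁹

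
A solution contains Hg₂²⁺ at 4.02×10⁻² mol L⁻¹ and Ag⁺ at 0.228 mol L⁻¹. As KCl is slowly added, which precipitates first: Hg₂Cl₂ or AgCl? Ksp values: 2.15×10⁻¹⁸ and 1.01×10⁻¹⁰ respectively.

AgCl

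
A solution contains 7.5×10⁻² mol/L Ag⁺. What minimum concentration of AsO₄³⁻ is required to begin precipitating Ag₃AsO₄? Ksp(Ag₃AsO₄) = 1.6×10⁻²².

3.8×10⁻¹⁹ M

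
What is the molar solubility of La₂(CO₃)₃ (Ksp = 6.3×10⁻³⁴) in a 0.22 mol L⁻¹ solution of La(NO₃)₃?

7.8×10⁻¹² M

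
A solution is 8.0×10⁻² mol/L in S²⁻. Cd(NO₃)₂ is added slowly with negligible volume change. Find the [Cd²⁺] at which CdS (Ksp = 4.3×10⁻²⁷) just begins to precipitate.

5.4×10⁻²⁶ M

Each salt precipitates once Q = Ksp for that salt.
CdS(s) ⇌ Cd²⁺(aq) + S²⁻(aq)
Ksp = [Cd²⁺][S²⁻] = [Cd²⁺](8.0×10⁻²)
[Cd²⁺] = 4.3×10⁻²⁷ / (8.0×10⁻²) = 5.4×10⁻²⁶
[Cd²⁺] = 5.4×10⁻²⁶ mol/L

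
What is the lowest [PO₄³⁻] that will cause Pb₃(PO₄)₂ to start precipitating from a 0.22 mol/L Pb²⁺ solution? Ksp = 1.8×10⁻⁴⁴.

1.3×10⁻²¹ M

The threshold for precipitation is Q = Ksp.
Pb₃(PO₄)₂(s) ⇌ 3 Pb²⁺(aq) + 2 PO₄³⁻(aq)
Ksp = [Pb²⁺]^3[PO₄³⁻]^2 = [PO₄³⁻]^2(0.22)^3
[PO₄³⁻]^2 = 1.8×10⁻⁴⁴ / (0.22)^3 = 1.7×10⁻⁴²
[PO₄³⁻] = 1.3×10⁻²¹ mol/L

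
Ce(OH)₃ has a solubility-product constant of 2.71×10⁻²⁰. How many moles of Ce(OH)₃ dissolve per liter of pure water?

5.63×10⁻⁶ M

Ce(OH)₃(s) ⇌ Ce³⁺(aq) + 3 OH⁻(aq)
For each mole of Ce(OH)₃ that dissolves per liter, [Ce³⁺] = s and [OH⁻] = 3s; let s denote this solubility.
Ksp = [Ce³⁺][OH⁻]^3 = s · (3s)^3 = 27s^4
27s^4 = 2.71×10⁻²⁰  ⇒  s^4 = 1.00×10⁻²¹
s = 5.63×10⁻⁶ mol/L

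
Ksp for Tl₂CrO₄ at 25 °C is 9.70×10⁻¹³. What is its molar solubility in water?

6.24×10⁻⁵ M

Tl₂CrO₄(s) ⇌ 2 Tl⁺(aq) + CrO₄²⁻(aq)
For each mole of Tl₂CrO₄ that dissolves per liter, [Tl⁺] = 2s and [CrO₄²⁻] = s; let s denote this solubility.
Ksp = [Tl⁺]^2[CrO₄²⁻] = (2s)^2 · s = 4s^3
4s^3 = 9.70×10⁻¹³  ⇒  s^3 = 2.43×10⁻¹³
s = (2.43×10⁻¹³)^(1/3) = 6.24×10⁻⁵ mol/L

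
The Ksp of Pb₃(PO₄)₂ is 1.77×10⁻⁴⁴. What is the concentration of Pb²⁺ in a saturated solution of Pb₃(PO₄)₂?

2.09×10⁻⁹ M

Pb₃(PO₄)₂(s) ⇌ 3 Pb²⁺(aq) + 2 PO₄³⁻(aq)
Call the molar solubility s, so that [Pb²⁺] = 3s and [PO₄³⁻] = 2s.
Ksp = [Pb²⁺]^3[PO₄³⁻]^2 = (3s)^3 · (2s)^2 = 108s^5 = 1.77×10⁻⁴⁴
s = 6.96×10⁻¹⁰ mol/L
[Pb²⁺] = 3s = 2.09×10⁻⁹ mol/L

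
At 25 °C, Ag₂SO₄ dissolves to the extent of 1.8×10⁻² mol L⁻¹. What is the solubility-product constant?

Ag₂SO₄(s) ⇌ 2 Ag⁺(aq) + SO₄²⁻(aq)
If s mol/L of Ag₂SO₄ dissolves, [Ag⁺] = 2s and [SO₄²⁻] = s.
Ksp = [Ag⁺]^2[SO₄²⁻] = (2s)^2 · s = 4s^3
Ksp = 4 × (1.8×10⁻²)^3 = 2.3×10⁻⁵

Ksp = 2.3×10⁻⁵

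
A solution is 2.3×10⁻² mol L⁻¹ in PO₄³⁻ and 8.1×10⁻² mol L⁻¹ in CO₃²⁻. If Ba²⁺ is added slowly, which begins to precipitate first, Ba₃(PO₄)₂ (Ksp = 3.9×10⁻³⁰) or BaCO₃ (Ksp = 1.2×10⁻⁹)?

Precipitation of each salt begins when its ion product equals Ksp.
For Ba₃(PO₄)₂: [Ba²⁺] = (Ksp/[PO₄³⁻]^2)^(1/3) = 1.9×10⁻⁹ mol L⁻¹
For BaCO₃: [Ba²⁺] = (Ksp/[CO₃²⁻]) = 1.5×10⁻⁸ mol L⁻¹
The smaller threshold [Ba²⁺] is reached first, so Ba₃(PO₄)₂ precipitates first.

Ba₃(PO₄)₂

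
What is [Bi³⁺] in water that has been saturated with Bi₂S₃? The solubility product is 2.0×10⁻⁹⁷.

3.6×10⁻²⁰ M

Bi₂S₃(s) ⇌ 2 Bi³⁺(aq) + 3 S²⁻(aq)
Let s be the molar solubility. Then [Bi³⁺] = 2s and [S²⁻] = 3s.
Ksp = [Bi³⁺]^2[S²⁻]^3 = (2s)^2 · (3s)^3 = 108s^5 = 2.0×10⁻⁹⁷
s = 1.8×10⁻²⁰ mol L⁻¹
[Bi³⁺] = 2s = 3.6×10⁻²⁰ mol L⁻¹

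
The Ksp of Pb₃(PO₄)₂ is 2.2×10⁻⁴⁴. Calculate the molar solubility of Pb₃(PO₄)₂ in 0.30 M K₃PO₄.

Pb₃(PO₄)₂(s) ⇌ 3 Pb²⁺(aq) + 2 PO₄³⁻(aq)
With PO₄³⁻ already at 0.30 M and s small, take [PO₄³⁻] ≈ 0.30 M and [Pb²⁺] = 3s.
Ksp = [Pb²⁺]^3[PO₄³⁻]^2 = (3s)^3(0.30)^2
(3s)^3 = 2.2×10⁻⁴⁴ / (0.30)^2 = 2.4×10⁻⁴³
s = 2.1×10⁻¹⁵ M

2.1×10⁻¹⁵ M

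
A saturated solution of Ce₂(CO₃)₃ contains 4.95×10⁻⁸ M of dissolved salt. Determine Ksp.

Ksp = 3.21×10⁻³⁵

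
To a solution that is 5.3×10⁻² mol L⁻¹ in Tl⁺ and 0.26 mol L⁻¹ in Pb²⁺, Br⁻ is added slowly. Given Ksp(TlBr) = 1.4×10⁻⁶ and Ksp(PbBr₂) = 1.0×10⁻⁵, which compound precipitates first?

TlBr

A salt starts to precipitate once the ion product Q reaches its Ksp.
For TlBr: [Br⁻] = (Ksp/[Tl⁺]) = 2.6×10⁻⁵ mol L⁻¹
For PbBr₂: [Br⁻] = (Ksp/[Pb²⁺])^(1/2) = 6.2×10⁻³ mol L⁻¹
Since TlBr needs less Br⁻ to reach saturation, it precipitates first.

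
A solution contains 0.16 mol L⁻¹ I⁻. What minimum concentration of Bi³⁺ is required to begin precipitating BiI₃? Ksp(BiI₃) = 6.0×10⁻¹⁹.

1.5×10⁻¹⁶ M

Each salt precipitates once Q = Ksp for that salt.
BiI₃(s) ⇌ Bi³⁺(aq) + 3 I⁻(aq)
Ksp = [Bi³⁺][I⁻]^3 = [Bi³⁺](0.16)^3
[Bi³⁺] = 6.0×10⁻¹⁹ / (0.16)^3 = 1.5×10⁻¹⁶
[Bi³⁺] = 1.5×10⁻¹⁶ mol L⁻¹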